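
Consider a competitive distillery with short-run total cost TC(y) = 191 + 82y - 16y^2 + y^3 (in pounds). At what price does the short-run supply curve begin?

The firm shuts down when price falls below the minimum of average variable cost. AVC = VC/y = 82 - 16y + y^2.
dAVC/dy = -16 + 2y = 0 gives y = 8. min AVC = 82 - 16·8 + 8^2 = 18.
The firm shuts down for any P below £18.

£18 per unit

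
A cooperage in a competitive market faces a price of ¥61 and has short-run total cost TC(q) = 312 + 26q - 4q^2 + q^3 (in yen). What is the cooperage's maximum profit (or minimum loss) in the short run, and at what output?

AVC = 26 - 4q + q^2 has its minimum ¥22 at q = 2; price ¥61 clears that bar, so the firm operates.
MC = 26 - 8q + 3q^2. Setting P = MC and taking the root on the rising branch gives q* = 5.
TR = 61·5 = 305. TC = 312 + 155 = 467. Profit = 305 − 467 = -¥162.
That loss of ¥162 beats the ¥312 the firm would lose by shutting down; producing recovers ¥150 of fixed cost.

Profit = -¥162 at q = 5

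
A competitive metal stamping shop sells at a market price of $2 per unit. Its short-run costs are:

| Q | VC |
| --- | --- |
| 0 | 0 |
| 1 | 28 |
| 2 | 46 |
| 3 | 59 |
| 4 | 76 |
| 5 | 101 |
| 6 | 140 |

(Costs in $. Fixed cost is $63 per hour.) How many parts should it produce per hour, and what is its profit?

Q = 0 (shut down); profit = -$63

Tabulate TR − TC: Q=0: -63; Q=1: -89; Q=2: -105; Q=3: -116; Q=4: -131; Q=5: -154; Q=6: -191.
Profit is highest at Q = 0. Equivalently, the lowest AVC in the table is 76/4 ≈ $19 at Q = 4, and P = $2 falls below it — price never covers variable cost, so the firm shuts down and loses only its fixed cost.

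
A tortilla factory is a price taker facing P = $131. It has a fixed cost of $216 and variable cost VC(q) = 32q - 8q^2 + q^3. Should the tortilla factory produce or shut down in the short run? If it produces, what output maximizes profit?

Produce at q = 9

Strip out fixed cost: VC = 32q - 8q^2 + q^3. Then AVC = 32 - 8q + q^2 and MC = 32 - 16q + 3q^2.
AVC hits its minimum where MC = AVC, at q = 4, giving min AVC = 32 - 8·4 + 4^2 = $16.
P = $131 exceeds min AVC = $16, so the firm stays open.
Set P = MC: 131 = 32 - 16q + 3q^2 → -99 - 16q + 3q^2 = 0. The roots are q = -11/3 and q = 9; the profit-maximizing output is on the rising part of MC, so q* = 9.
Check: AVC at q = 9 is $41 ≤ P, so revenue covers variable cost.
Profit = P·q − TC = 131·9 − 585 = $594.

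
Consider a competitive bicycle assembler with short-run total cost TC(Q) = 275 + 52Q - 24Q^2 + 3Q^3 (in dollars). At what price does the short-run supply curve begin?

$4 per unit

The shutdown price is the minimum of AVC. VC = 52Q - 24Q^2 + 3Q^3, so AVC = 52 - 24Q + 3Q^2.
At the minimum of AVC, MC = AVC. MC = 52 - 48Q + 9Q^2; setting MC = AVC gives 6Q^2 - 24Q = 0, so Q = 4. min AVC = 4.
For P < $4 the firm produces nothing.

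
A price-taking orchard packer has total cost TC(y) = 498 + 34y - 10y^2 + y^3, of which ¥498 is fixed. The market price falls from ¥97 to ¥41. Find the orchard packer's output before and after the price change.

Output falls from 9 to 7

MC = 34 - 20y + 3y^2; the shutdown threshold is min AVC = ¥9 (at y = 5).
With P = ¥97 above the shutdown price, P = MC gives y = 9.
At P = ¥41 ≥ min AVC, set P = MC: y = 7. The firm stays open but cuts output.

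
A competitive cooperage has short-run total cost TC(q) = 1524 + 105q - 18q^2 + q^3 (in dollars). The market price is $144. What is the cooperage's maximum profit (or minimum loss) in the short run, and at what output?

Profit = -$172 at q = 13

AVC = 105 - 18q + q^2; min AVC = $24 at q = 9. Since P = $144 ≥ min AVC, the firm produces.
MC = 105 - 36q + 3q^2. Setting P = MC and taking the root on the rising branch gives q* = 13.
TR = 144·13 = 1872. TC = 1524 + 520 = 2044. Profit = 1872 − 2044 = -$172.
Shutting down would mean losing the fixed cost of $1524, so operating at a loss of $172 is better by $1352.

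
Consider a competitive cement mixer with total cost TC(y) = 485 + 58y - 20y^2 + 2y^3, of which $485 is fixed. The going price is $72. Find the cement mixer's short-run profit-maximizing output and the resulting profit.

AVC = 58 - 20y + 2y^2; min AVC = $8 at y = 5. Since P = $72 ≥ min AVC, the firm produces.
With MC = 58 - 40y + 6y^2, P = MC on the upward-sloping part at y* = 7.
TR = 72·7 = 504. TC = 485 + 112 = 597. Profit = 504 − 597 = -$93.
By producing, the firm covers all variable cost plus $392 of fixed cost; shutting down would lose the full $485.

Profit = -$93 at y = 7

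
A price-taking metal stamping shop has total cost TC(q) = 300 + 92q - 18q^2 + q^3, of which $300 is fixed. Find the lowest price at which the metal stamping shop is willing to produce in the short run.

$11 per unit

Short-run supply begins at min AVC. From VC = 92q - 18q^2 + q^3, AVC = 92 - 18q + q^2.
At the minimum of AVC, MC = AVC. MC = 92 - 36q + 3q^2; setting MC = AVC gives 2q^2 - 18q = 0, so q = 9. min AVC = 11.
For P < $11 the firm produces nothing.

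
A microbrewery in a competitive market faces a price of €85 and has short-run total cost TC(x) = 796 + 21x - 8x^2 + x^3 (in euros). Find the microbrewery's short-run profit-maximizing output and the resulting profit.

Profit = -€284 at x = 8

AVC = 21 - 8x + x^2; min AVC = €5 at x = 4. Since P = €85 ≥ min AVC, the firm produces.
With MC = 21 - 16x + 3x^2, P = MC on the upward-sloping part at x* = 8.
TR = 85·8 = 680. TC = 796 + 168 = 964. Profit = 680 − 964 = -€284.
That loss of €284 beats the €796 the firm would lose by shutting down; producing recovers €512 of fixed cost.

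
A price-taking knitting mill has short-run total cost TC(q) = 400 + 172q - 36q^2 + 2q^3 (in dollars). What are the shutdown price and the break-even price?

Shutdown price = $10; break-even price = $52

AVC = 172 - 36q + 2q^2; minimized at q = 9, giving min AVC = $10. That is the shutdown price.
ATC = 400/q + 172 - 36q + 2q^2. Setting dATC/dq = −400/q^2 − 36 + 4q = 0 gives q = 10 (since 4·10^3 − 36·10^2 = 400).
min ATC = 400/10 + 172 − 36·10 + 2·10^2 = $52. That is the break-even price.
Between these two prices the firm operates at a loss; above $52 it earns a profit.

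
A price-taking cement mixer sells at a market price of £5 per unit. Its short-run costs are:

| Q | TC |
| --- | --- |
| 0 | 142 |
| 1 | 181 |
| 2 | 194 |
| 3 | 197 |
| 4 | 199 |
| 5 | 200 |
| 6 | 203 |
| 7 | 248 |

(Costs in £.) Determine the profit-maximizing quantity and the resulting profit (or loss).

Q = 0 (shut down); profit = -£142

Compute π = P·Q − TC at each output: Q=0: -142; Q=1: -176; Q=2: -184; Q=3: -182; Q=4: -179; Q=5: -175; Q=6: -173; Q=7: -213.
Profit is highest at Q = 0. Equivalently, the lowest AVC in the table is 61/6 ≈ £10.17 at Q = 6, and P = £5 falls below it — price never covers variable cost, so the firm shuts down and loses only its fixed cost.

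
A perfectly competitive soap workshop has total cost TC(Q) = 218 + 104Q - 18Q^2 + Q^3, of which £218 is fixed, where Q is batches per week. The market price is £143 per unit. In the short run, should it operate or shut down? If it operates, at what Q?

Variable cost is VC = 104Q - 18Q^2 + Q^3, so AVC = VC/Q = 104 - 18Q + Q^2 and MC = dTC/dQ = 104 - 36Q + 3Q^2.
AVC hits its minimum where MC = AVC, at Q = 9, giving min AVC = 104 - 18·9 + 9^2 = £23.
P = £143 exceeds min AVC = £23, so the firm stays open.
Set P = MC: 143 = 104 - 36Q + 3Q^2 → -39 - 36Q + 3Q^2 = 0. The roots are Q = -1 and Q = 13; the profit-maximizing output is on the rising part of MC, so Q* = 13.
Check: AVC at Q = 13 is £39 ≤ P, so revenue covers variable cost.
Profit = P·Q − TC = 143·13 − 725 = £1134.

Produce at Q = 13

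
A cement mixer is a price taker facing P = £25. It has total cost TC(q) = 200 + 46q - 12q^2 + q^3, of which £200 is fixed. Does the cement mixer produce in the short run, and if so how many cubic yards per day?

Produce at q = 7

From TC, MC = TC'(q) = 46 - 24q + 3q^2 and AVC = VC/q = 46 - 12q + q^2.
The AVC parabola has its vertex at q = 12/2 = 6, where AVC = 46 - 12·6 + 6^2 = £10.
P = £25 exceeds min AVC = £10, so the firm stays open.
Set P = MC: 25 = 46 - 24q + 3q^2 → 21 - 24q + 3q^2 = 0. The roots are q = 1 and q = 7; the profit-maximizing output is on the rising part of MC, so q* = 7.
Check: AVC at q = 7 is £11 ≤ P, so revenue covers variable cost.
Profit = P·q − TC = 25·7 − 277 = -£102, a loss, but smaller than the £200 fixed cost the firm would lose by shutting down.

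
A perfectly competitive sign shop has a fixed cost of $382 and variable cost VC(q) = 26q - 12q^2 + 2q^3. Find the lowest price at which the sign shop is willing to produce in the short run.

The shutdown price is the minimum of AVC. VC = 26q - 12q^2 + 2q^3, so AVC = 26 - 12q + 2q^2.
At the minimum of AVC, MC = AVC. MC = 26 - 24q + 6q^2; setting MC = AVC gives 4q^2 - 12q = 0, so q = 3. min AVC = 8.
So the shutdown price is $8.

$8 per unit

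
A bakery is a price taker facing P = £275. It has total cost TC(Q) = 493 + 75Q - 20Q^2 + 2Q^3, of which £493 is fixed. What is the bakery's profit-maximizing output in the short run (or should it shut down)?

Variable cost is VC = 75Q - 20Q^2 + 2Q^3, so AVC = VC/Q = 75 - 20Q + 2Q^2 and MC = dTC/dQ = 75 - 40Q + 6Q^2.
AVC is minimized where dAVC/dQ = -20 + 4Q = 0, at Q = 5; min AVC = 75 - 20·5 + 2·5^2 = £25.
P = £275 exceeds min AVC = £25, so the firm stays open.
Set P = MC: 275 = 75 - 40Q + 6Q^2 → -200 - 40Q + 6Q^2 = 0. The roots are Q = -10/3 and Q = 10; the profit-maximizing output is on the rising part of MC, so Q* = 10.
Check: AVC at Q = 10 is £75 ≤ P, so revenue covers variable cost.
Profit = P·Q − TC = 275·10 − 1243 = £1507.

Produce at Q = 10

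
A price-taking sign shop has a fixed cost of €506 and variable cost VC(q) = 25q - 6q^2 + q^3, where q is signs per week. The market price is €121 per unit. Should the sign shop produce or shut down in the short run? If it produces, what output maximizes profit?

Produce at q = 8

From TC, MC = TC'(q) = 25 - 12q + 3q^2 and AVC = VC/q = 25 - 6q + q^2.
AVC is minimized where dAVC/dq = -6 + 2q = 0, at q = 3; min AVC = 25 - 6·3 + 3^2 = €16.
P = €121 exceeds min AVC = €16, so the firm stays open.
P = MC gives -96 - 12q + 3q^2 = 0, with roots -4 and 8. Take the larger (rising MC): q* = 8.
Check: AVC at q = 8 is €41 ≤ P, so revenue covers variable cost.
Profit = P·q − TC = 121·8 − 834 = €134.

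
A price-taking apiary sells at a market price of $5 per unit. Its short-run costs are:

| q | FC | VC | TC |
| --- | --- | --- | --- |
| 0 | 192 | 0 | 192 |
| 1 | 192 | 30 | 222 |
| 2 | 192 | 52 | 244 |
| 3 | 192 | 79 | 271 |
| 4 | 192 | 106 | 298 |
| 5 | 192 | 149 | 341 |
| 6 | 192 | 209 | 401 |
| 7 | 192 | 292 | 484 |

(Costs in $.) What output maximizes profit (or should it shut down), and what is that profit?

Tabulate TR − TC: q=0: -192; q=1: -217; q=2: -234; q=3: -256; q=4: -278; q=5: -316; q=6: -371; q=7: -449.
Profit is highest at q = 0. Equivalently, the lowest AVC in the table is 52/2 ≈ $26 at q = 2, and P = $5 falls below it — price never covers variable cost, so the firm shuts down and loses only its fixed cost.

q = 0 (shut down); profit = -$192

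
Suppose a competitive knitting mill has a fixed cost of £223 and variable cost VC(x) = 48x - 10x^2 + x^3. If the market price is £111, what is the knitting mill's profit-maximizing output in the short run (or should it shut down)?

Produce at x = 9

Variable cost is VC = 48x - 10x^2 + x^3, so AVC = VC/x = 48 - 10x + x^2 and MC = dTC/dx = 48 - 20x + 3x^2.
AVC hits its minimum where MC = AVC, at x = 5, giving min AVC = 48 - 10·5 + 5^2 = £23.
P = £111 exceeds min AVC = £23, so the firm stays open.
P = MC gives -63 - 20x + 3x^2 = 0, with roots -7/3 and 9. Take the larger (rising MC): x* = 9.
Check: AVC at x = 9 is £39 ≤ P, so revenue covers variable cost.
Profit = P·x − TC = 111·9 − 574 = £425.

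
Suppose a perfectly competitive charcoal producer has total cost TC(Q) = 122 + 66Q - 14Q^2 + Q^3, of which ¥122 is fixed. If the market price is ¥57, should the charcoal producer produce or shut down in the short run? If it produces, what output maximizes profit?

Variable cost is VC = 66Q - 14Q^2 + Q^3, so AVC = VC/Q = 66 - 14Q + Q^2 and MC = dTC/dQ = 66 - 28Q + 3Q^2.
The AVC parabola has its vertex at Q = 14/2 = 7, where AVC = 66 - 14·7 + 7^2 = ¥17.
Because ¥57 ≥ ¥17, revenue can cover variable cost; the firm operates.
P = MC gives 9 - 28Q + 3Q^2 = 0, with roots 1/3 and 9. Take the larger (rising MC): Q* = 9.
Check: AVC at Q = 9 is ¥21 ≤ P, so revenue covers variable cost.
Profit = P·Q − TC = 57·9 − 311 = ¥202.

Produce at Q = 9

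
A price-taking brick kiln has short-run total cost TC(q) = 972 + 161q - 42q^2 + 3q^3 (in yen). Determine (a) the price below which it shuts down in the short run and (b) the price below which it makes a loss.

Shutdown price = ¥14; break-even price = ¥134

Shutdown price = min AVC. AVC = 161 - 42q + 3q^2, with vertex at q = 7 and minimum ¥14.
ATC = 972/q + 161 - 42q + 3q^2. Setting dATC/dq = −972/q^2 − 42 + 6q = 0 gives q = 9 (since 6·9^3 − 42·9^2 = 972).
min ATC = 972/9 + 161 − 42·9 + 3·9^2 = ¥134. That is the break-even price.
Between these two prices the firm operates at a loss; above ¥134 it earns a profit.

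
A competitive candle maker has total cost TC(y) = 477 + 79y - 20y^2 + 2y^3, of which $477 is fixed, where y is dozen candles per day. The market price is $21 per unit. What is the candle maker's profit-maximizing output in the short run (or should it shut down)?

Variable cost is VC = 79y - 20y^2 + 2y^3, so AVC = VC/y = 79 - 20y + 2y^2 and MC = dTC/dy = 79 - 40y + 6y^2.
AVC is minimized where dAVC/dy = -20 + 4y = 0, at y = 5; min AVC = 79 - 20·5 + 2·5^2 = $29.
Since P = $21 < min AVC = $29, price fails to cover variable cost at any output.
Best response: produce nothing and absorb the $477 fixed cost.

Shut down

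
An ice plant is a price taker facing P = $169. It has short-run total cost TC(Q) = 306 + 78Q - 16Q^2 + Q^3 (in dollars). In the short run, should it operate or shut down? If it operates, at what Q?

Strip out fixed cost: VC = 78Q - 16Q^2 + Q^3. Then AVC = 78 - 16Q + Q^2 and MC = 78 - 32Q + 3Q^2.
AVC hits its minimum where MC = AVC, at Q = 8, giving min AVC = 78 - 16·8 + 8^2 = $14.
Since P = $169 ≥ min AVC = $14, price covers variable cost and the firm should produce.
Solving P = MC: -91 - 32Q + 3Q^2 = 0 ⇒ Q = -7/3 or 13. On the upward-sloping branch, Q* = 13.
Check: AVC at Q = 13 is $39 ≤ P, so revenue covers variable cost.
Profit = P·Q − TC = 169·13 − 813 = $1384.

Produce at Q = 13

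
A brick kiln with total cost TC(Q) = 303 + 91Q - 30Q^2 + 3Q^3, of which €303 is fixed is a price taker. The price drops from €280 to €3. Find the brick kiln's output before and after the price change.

AVC = 91 - 30Q + 3Q^2, minimized at Q = 5 where min AVC = €16. MC = 91 - 60Q + 9Q^2.
At P = €280 ≥ min AVC, set P = MC on the rising branch: Q = 9.
At P = €3 < min AVC = €16, price no longer covers variable cost at any output, so the firm shuts down: Q = 0.

Output falls from 9 to 0 (the firm shuts down)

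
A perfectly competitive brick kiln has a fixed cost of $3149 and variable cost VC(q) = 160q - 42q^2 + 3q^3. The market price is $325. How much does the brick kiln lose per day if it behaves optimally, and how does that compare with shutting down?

Profit = -$245 at q = 11

AVC = 160 - 42q + 3q^2; min AVC = $13 at q = 7. Since P = $325 ≥ min AVC, the firm produces.
With MC = 160 - 84q + 9q^2, P = MC on the upward-sloping part at q* = 11.
TR = 325·11 = 3575. TC = 3149 + 671 = 3820. Profit = 3575 − 3820 = -$245.
Shutting down would mean losing the fixed cost of $3149, so operating at a loss of $245 is better by $2904.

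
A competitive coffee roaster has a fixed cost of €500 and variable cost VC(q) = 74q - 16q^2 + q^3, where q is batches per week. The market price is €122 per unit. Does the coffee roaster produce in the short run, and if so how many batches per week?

Produce at q = 12

Strip out fixed cost: VC = 74q - 16q^2 + q^3. Then AVC = 74 - 16q + q^2 and MC = 74 - 32q + 3q^2.
The AVC parabola has its vertex at q = 16/2 = 8, where AVC = 74 - 16·8 + 8^2 = €10.
P = €122 exceeds min AVC = €10, so the firm stays open.
Set P = MC: 122 = 74 - 32q + 3q^2 → -48 - 32q + 3q^2 = 0. The roots are q = -4/3 and q = 12; the profit-maximizing output is on the rising part of MC, so q* = 12.
Check: AVC at q = 12 is €26 ≤ P, so revenue covers variable cost.
Profit = P·q − TC = 122·12 − 812 = €652.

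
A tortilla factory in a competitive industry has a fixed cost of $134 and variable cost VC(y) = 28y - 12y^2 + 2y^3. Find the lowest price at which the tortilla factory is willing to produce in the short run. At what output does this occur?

$10 per unit, at y = 3

Short-run supply begins at min AVC. From VC = 28y - 12y^2 + 2y^3, AVC = 28 - 12y + 2y^2.
dAVC/dy = -12 + 4y = 0 gives y = 3. min AVC = 28 - 12·3 + 2·3^2 = 10.
For P < $10 the firm produces nothing.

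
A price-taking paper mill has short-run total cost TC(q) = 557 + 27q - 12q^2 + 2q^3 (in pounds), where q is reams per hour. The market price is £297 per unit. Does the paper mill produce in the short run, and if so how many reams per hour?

Produce at q = 9

From TC, MC = TC'(q) = 27 - 24q + 6q^2 and AVC = VC/q = 27 - 12q + 2q^2.
AVC hits its minimum where MC = AVC, at q = 3, giving min AVC = 27 - 12·3 + 2·3^2 = £9.
Since P = £297 ≥ min AVC = £9, price covers variable cost and the firm should produce.
Set P = MC: 297 = 27 - 24q + 6q^2 → -270 - 24q + 6q^2 = 0. The roots are q = -5 and q = 9; the profit-maximizing output is on the rising part of MC, so q* = 9.
Check: AVC at q = 9 is £81 ≤ P, so revenue covers variable cost.
Profit = P·q − TC = 297·9 − 1286 = £1387.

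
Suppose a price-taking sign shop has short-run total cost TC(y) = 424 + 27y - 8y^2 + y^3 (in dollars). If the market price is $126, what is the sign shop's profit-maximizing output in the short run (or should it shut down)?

Produce at y = 9

Variable cost is VC = 27y - 8y^2 + y^3, so AVC = VC/y = 27 - 8y + y^2 and MC = dTC/dy = 27 - 16y + 3y^2.
AVC hits its minimum where MC = AVC, at y = 4, giving min AVC = 27 - 8·4 + 4^2 = $11.
Because $126 ≥ $11, revenue can cover variable cost; the firm operates.
P = MC gives -99 - 16y + 3y^2 = 0, with roots -11/3 and 9. Take the larger (rising MC): y* = 9.
Check: AVC at y = 9 is $36 ≤ P, so revenue covers variable cost.
Profit = P·y − TC = 126·9 − 748 = $386.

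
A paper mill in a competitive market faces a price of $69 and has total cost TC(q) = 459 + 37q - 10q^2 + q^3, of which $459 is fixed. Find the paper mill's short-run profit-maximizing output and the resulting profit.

AVC = 37 - 10q + q^2 has its minimum $12 at q = 5; price $69 clears that bar, so the firm operates.
MC = 37 - 20q + 3q^2. Setting P = MC and taking the root on the rising branch gives q* = 8.
TR = 69·8 = 552. TC = 459 + 168 = 627. Profit = 552 − 627 = -$75.
By producing, the firm covers all variable cost plus $384 of fixed cost; shutting down would lose the full $459.

Profit = -$75 at q = 8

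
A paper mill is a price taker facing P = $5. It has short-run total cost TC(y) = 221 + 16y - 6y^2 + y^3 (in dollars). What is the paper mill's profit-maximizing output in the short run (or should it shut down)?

Shut down

Strip out fixed cost: VC = 16y - 6y^2 + y^3. Then AVC = 16 - 6y + y^2 and MC = 16 - 12y + 3y^2.
AVC hits its minimum where MC = AVC, at y = 3, giving min AVC = 16 - 6·3 + 3^2 = $7.
With P < min AVC ($5 < $7), every unit sold adds to the loss.
Shutting down limits the loss to fixed cost, $221.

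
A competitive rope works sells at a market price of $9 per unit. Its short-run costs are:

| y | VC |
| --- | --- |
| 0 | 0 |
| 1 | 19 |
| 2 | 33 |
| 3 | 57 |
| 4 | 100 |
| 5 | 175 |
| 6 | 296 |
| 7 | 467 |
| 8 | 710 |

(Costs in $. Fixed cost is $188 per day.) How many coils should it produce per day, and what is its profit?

y = 0 (shut down); profit = -$188

Compute π = P·y − TC at each output: y=0: -188; y=1: -198; y=2: -203; y=3: -218; y=4: -252; y=5: -318; y=6: -430; y=7: -592; y=8: -826.
Profit is highest at y = 0. Equivalently, the lowest AVC in the table is 33/2 ≈ $16.50 at y = 2, and P = $9 falls below it — price never covers variable cost, so the firm shuts down and loses only its fixed cost.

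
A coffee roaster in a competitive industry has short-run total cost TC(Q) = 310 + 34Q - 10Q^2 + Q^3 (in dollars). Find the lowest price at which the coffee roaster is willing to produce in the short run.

$9 per unit

Short-run supply begins at min AVC. From VC = 34Q - 10Q^2 + Q^3, AVC = 34 - 10Q + Q^2.
At the minimum of AVC, MC = AVC. MC = 34 - 20Q + 3Q^2; setting MC = AVC gives 2Q^2 - 10Q = 0, so Q = 5. min AVC = 9.
For P < $9 the firm produces nothing.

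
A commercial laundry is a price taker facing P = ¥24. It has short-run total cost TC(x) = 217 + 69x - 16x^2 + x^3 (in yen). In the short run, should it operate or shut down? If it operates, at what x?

Variable cost is VC = 69x - 16x^2 + x^3, so AVC = VC/x = 69 - 16x + x^2 and MC = dTC/dx = 69 - 32x + 3x^2.
AVC is minimized where dAVC/dx = -16 + 2x = 0, at x = 8; min AVC = 69 - 16·8 + 8^2 = ¥5.
Because ¥24 ≥ ¥5, revenue can cover variable cost; the firm operates.
P = MC gives 45 - 32x + 3x^2 = 0, with roots 5/3 and 9. Take the larger (rising MC): x* = 9.
Check: AVC at x = 9 is ¥6 ≤ P, so revenue covers variable cost.
Profit = P·x − TC = 24·9 − 271 = -¥55, a loss, but smaller than the ¥217 fixed cost the firm would lose by shutting down.

Produce at x = 9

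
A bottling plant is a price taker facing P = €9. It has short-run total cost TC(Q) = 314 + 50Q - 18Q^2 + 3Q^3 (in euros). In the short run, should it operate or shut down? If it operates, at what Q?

Strip out fixed cost: VC = 50Q - 18Q^2 + 3Q^3. Then AVC = 50 - 18Q + 3Q^2 and MC = 50 - 36Q + 9Q^2.
AVC hits its minimum where MC = AVC, at Q = 3, giving min AVC = 50 - 18·3 + 3·3^2 = €23.
Since P = €9 < min AVC = €23, price fails to cover variable cost at any output.
Shutting down limits the loss to fixed cost, €314.

Shut down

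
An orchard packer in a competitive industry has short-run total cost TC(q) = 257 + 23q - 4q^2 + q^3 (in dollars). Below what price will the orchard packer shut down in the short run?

$19 per unit

Short-run supply begins at min AVC. From VC = 23q - 4q^2 + q^3, AVC = 23 - 4q + q^2.
dAVC/dq = -4 + 2q = 0 gives q = 2. min AVC = 23 - 4·2 + 2^2 = 19.
For P < $19 the firm produces nothing.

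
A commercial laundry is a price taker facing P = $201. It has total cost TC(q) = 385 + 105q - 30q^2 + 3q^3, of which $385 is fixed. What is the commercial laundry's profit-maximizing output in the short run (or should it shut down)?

Produce at q = 8

Strip out fixed cost: VC = 105q - 30q^2 + 3q^3. Then AVC = 105 - 30q + 3q^2 and MC = 105 - 60q + 9q^2.
AVC is minimized where dAVC/dq = -30 + 6q = 0, at q = 5; min AVC = 105 - 30·5 + 3·5^2 = $30.
Because $201 ≥ $30, revenue can cover variable cost; the firm operates.
Solving P = MC: -96 - 60q + 9q^2 = 0 ⇒ q = -4/3 or 8. On the upward-sloping branch, q* = 8.
Check: AVC at q = 8 is $57 ≤ P, so revenue covers variable cost.
Profit = P·q − TC = 201·8 − 841 = $767.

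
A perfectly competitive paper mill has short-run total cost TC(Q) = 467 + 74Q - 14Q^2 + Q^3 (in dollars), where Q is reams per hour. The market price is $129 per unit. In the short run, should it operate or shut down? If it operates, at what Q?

Produce at Q = 11

From TC, MC = TC'(Q) = 74 - 28Q + 3Q^2 and AVC = VC/Q = 74 - 14Q + Q^2.
AVC is minimized where dAVC/dQ = -14 + 2Q = 0, at Q = 7; min AVC = 74 - 14·7 + 7^2 = $25.
P = $129 exceeds min AVC = $25, so the firm stays open.
Solving P = MC: -55 - 28Q + 3Q^2 = 0 ⇒ Q = -5/3 or 11. On the upward-sloping branch, Q* = 11.
Check: AVC at Q = 11 is $41 ≤ P, so revenue covers variable cost.
Profit = P·Q − TC = 129·11 − 918 = $501.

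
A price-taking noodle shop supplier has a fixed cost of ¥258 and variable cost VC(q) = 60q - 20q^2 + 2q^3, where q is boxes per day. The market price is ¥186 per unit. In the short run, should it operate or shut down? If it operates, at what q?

Produce at q = 9

From TC, MC = TC'(q) = 60 - 40q + 6q^2 and AVC = VC/q = 60 - 20q + 2q^2.
AVC is minimized where dAVC/dq = -20 + 4q = 0, at q = 5; min AVC = 60 - 20·5 + 2·5^2 = ¥10.
Because ¥186 ≥ ¥10, revenue can cover variable cost; the firm operates.
Set P = MC: 186 = 60 - 40q + 6q^2 → -126 - 40q + 6q^2 = 0. The roots are q = -7/3 and q = 9; the profit-maximizing output is on the rising part of MC, so q* = 9.
Check: AVC at q = 9 is ¥42 ≤ P, so revenue covers variable cost.
Profit = P·q − TC = 186·9 − 636 = ¥1038.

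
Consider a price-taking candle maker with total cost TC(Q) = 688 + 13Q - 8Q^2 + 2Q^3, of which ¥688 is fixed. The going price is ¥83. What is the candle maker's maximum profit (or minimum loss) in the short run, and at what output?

Profit = -¥388 at Q = 5

AVC = 13 - 8Q + 2Q^2 has its minimum ¥5 at Q = 2; price ¥83 clears that bar, so the firm operates.
MC = 13 - 16Q + 6Q^2. Setting P = MC and taking the root on the rising branch gives Q* = 5.
TR = 83·5 = 415. TC = 688 + 115 = 803. Profit = 415 − 803 = -¥388.
That loss of ¥388 beats the ¥688 the firm would lose by shutting down; producing recovers ¥300 of fixed cost.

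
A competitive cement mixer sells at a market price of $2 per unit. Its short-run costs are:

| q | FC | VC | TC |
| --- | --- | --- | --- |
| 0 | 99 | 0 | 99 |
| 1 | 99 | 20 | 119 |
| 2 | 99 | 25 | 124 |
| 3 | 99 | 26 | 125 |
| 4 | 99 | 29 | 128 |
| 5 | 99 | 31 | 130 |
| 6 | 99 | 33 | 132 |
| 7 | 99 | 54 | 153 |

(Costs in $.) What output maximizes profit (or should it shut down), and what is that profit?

Compute π = P·q − TC at each output: q=0: -99; q=1: -117; q=2: -120; q=3: -119; q=4: -120; q=5: -120; q=6: -120; q=7: -139.
Profit is highest at q = 0. Equivalently, the lowest AVC in the table is 33/6 ≈ $5.50 at q = 6, and P = $2 falls below it — price never covers variable cost, so the firm shuts down and loses only its fixed cost.

q = 0 (shut down); profit = -$99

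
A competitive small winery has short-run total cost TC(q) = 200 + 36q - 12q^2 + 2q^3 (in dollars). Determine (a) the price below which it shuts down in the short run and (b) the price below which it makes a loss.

Shutdown price = $18; break-even price = $66

Shutdown price = min AVC. AVC = 36 - 12q + 2q^2, with vertex at q = 3 and minimum $18.
ATC = 200/q + 36 - 12q + 2q^2. Setting dATC/dq = −200/q^2 − 12 + 4q = 0 gives q = 5 (since 4·5^3 − 12·5^2 = 200).
min ATC = 200/5 + 36 − 12·5 + 2·5^2 = $66. That is the break-even price.
Between these two prices the firm operates at a loss; above $66 it earns a profit.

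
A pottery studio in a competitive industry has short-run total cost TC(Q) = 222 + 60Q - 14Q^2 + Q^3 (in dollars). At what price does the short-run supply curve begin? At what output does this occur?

$11 per unit, at Q = 7

The shutdown price is the minimum of AVC. VC = 60Q - 14Q^2 + Q^3, so AVC = 60 - 14Q + Q^2.
At the minimum of AVC, MC = AVC. MC = 60 - 28Q + 3Q^2; setting MC = AVC gives 2Q^2 - 14Q = 0, so Q = 7. min AVC = 11.
For P < $11 the firm produces nothing.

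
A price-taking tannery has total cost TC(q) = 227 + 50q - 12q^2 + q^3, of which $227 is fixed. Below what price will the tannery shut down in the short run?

$14 per unit

Short-run supply begins at min AVC. From VC = 50q - 12q^2 + q^3, AVC = 50 - 12q + q^2.
At the minimum of AVC, MC = AVC. MC = 50 - 24q + 3q^2; setting MC = AVC gives 2q^2 - 12q = 0, so q = 6. min AVC = 14.
The firm shuts down for any P below $14.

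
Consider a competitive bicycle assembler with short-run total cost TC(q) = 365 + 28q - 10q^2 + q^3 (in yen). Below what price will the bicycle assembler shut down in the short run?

¥3 per unit

The firm shuts down when price falls below the minimum of average variable cost. AVC = VC/q = 28 - 10q + q^2.
At the minimum of AVC, MC = AVC. MC = 28 - 20q + 3q^2; setting MC = AVC gives 2q^2 - 10q = 0, so q = 5. min AVC = 3.
So the shutdown price is ¥3.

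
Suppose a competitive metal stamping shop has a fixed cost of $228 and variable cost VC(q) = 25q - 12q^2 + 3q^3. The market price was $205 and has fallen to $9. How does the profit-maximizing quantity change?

AVC = 25 - 12q + 3q^2, minimized at q = 2 where min AVC = $13. MC = 25 - 24q + 9q^2.
At P = $205 ≥ min AVC, set P = MC on the rising branch: q = 6.
At P = $9 < min AVC = $13, price no longer covers variable cost at any output, so the firm shuts down: q = 0.

Output falls from 6 to 0 (the firm shuts down)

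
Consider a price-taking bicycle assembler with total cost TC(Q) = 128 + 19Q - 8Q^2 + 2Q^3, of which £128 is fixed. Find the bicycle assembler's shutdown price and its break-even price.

Shutdown price = £11; break-even price = £51

Shutdown price = min AVC. AVC = 19 - 8Q + 2Q^2, with vertex at Q = 2 and minimum £11.
ATC = 128/Q + 19 - 8Q + 2Q^2. Setting dATC/dQ = −128/Q^2 − 8 + 4Q = 0 gives Q = 4 (since 4·4^3 − 8·4^2 = 128).
min ATC = 128/4 + 19 − 8·4 + 2·4^2 = £51. That is the break-even price.
Between these two prices the firm operates at a loss; above £51 it earns a profit.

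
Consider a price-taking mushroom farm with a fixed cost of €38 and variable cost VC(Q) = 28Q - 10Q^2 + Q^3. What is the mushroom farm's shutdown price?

€3 per unit

The firm shuts down when price falls below the minimum of average variable cost. AVC = VC/Q = 28 - 10Q + Q^2.
At the minimum of AVC, MC = AVC. MC = 28 - 20Q + 3Q^2; setting MC = AVC gives 2Q^2 - 10Q = 0, so Q = 5. min AVC = 3.
For P < €3 the firm produces nothing.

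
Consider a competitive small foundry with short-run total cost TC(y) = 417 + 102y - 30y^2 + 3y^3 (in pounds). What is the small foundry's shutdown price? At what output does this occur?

£27 per unit, at y = 5

The shutdown price is the minimum of AVC. VC = 102y - 30y^2 + 3y^3, so AVC = 102 - 30y + 3y^2.
dAVC/dy = -30 + 6y = 0 gives y = 5. min AVC = 102 - 30·5 + 3·5^2 = 27.
So the shutdown price is £27.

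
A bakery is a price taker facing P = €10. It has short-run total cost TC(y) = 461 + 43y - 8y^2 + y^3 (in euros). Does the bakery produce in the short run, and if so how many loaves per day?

From TC, MC = TC'(y) = 43 - 16y + 3y^2 and AVC = VC/y = 43 - 8y + y^2.
The AVC parabola has its vertex at y = 8/2 = 4, where AVC = 43 - 8·4 + 4^2 = €27.
P = €10 lies below min AVC = €27; no output level covers variable cost.
The firm minimizes its loss by shutting down and losing only its fixed cost of €461.

Shut down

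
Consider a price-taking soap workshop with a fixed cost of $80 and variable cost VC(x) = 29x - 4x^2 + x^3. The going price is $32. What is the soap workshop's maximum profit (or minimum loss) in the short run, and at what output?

Profit = -$62 at x = 3

AVC = 29 - 4x + x^2; min AVC = $25 at x = 2. Since P = $32 ≥ min AVC, the firm produces.
With MC = 29 - 8x + 3x^2, P = MC on the upward-sloping part at x* = 3.
TR = 32·3 = 96. TC = 80 + 78 = 158. Profit = 96 − 158 = -$62.
Shutting down would mean losing the fixed cost of $80, so operating at a loss of $62 is better by $18.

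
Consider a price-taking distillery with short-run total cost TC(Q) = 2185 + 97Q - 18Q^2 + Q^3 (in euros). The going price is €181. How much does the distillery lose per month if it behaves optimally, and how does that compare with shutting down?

AVC = 97 - 18Q + Q^2; min AVC = €16 at Q = 9. Since P = €181 ≥ min AVC, the firm produces.
MC = 97 - 36Q + 3Q^2. Setting P = MC and taking the root on the rising branch gives Q* = 14.
TR = 181·14 = 2534. TC = 2185 + 574 = 2759. Profit = 2534 − 2759 = -€225.
By producing, the firm covers all variable cost plus €1960 of fixed cost; shutting down would lose the full €2185.

Profit = -€225 at Q = 14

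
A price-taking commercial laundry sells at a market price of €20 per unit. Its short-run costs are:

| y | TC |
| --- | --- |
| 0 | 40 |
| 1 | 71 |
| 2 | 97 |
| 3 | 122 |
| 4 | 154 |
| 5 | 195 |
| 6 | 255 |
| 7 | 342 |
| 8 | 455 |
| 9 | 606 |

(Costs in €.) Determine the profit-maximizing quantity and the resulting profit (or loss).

y = 0 (shut down); profit = -€40

Tabulate TR − TC: y=0: -40; y=1: -51; y=2: -57; y=3: -62; y=4: -74; y=5: -95; y=6: -135; y=7: -202; y=8: -295; y=9: -426.
Profit is highest at y = 0. Equivalently, the lowest AVC in the table is 82/3 ≈ €27.33 at y = 3, and P = €20 falls below it — price never covers variable cost, so the firm shuts down and loses only its fixed cost.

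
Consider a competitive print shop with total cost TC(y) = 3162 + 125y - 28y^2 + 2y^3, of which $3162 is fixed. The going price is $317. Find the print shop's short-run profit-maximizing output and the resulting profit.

AVC = 125 - 28y + 2y^2 has its minimum $27 at y = 7; price $317 clears that bar, so the firm operates.
With MC = 125 - 56y + 6y^2, P = MC on the upward-sloping part at y* = 12.
TR = 317·12 = 3804. TC = 3162 + 924 = 4086. Profit = 3804 − 4086 = -$282.
By producing, the firm covers all variable cost plus $2880 of fixed cost; shutting down would lose the full $3162.

Profit = -$282 at y = 12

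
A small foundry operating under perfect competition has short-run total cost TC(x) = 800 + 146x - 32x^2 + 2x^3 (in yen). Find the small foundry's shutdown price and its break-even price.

Shutdown price = min AVC. AVC = 146 - 32x + 2x^2, with vertex at x = 8 and minimum ¥18.
ATC = 800/x + 146 - 32x + 2x^2. Setting dATC/dx = −800/x^2 − 32 + 4x = 0 gives x = 10 (since 4·10^3 − 32·10^2 = 800).
min ATC = 800/10 + 146 − 32·10 + 2·10^2 = ¥106. That is the break-even price.
Between these two prices the firm operates at a loss; above ¥106 it earns a profit.

Shutdown price = ¥18; break-even price = ¥106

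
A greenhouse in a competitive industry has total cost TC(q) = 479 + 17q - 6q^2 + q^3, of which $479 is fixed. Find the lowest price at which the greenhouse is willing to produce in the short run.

The firm shuts down when price falls below the minimum of average variable cost. AVC = VC/q = 17 - 6q + q^2.
At the minimum of AVC, MC = AVC. MC = 17 - 12q + 3q^2; setting MC = AVC gives 2q^2 - 6q = 0, so q = 3. min AVC = 8.
The firm shuts down for any P below $8.

$8 per unit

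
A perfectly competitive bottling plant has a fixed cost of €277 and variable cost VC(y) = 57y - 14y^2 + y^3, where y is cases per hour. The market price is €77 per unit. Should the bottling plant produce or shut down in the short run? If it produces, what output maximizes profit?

Variable cost is VC = 57y - 14y^2 + y^3, so AVC = VC/y = 57 - 14y + y^2 and MC = dTC/dy = 57 - 28y + 3y^2.
AVC is minimized where dAVC/dy = -14 + 2y = 0, at y = 7; min AVC = 57 - 14·7 + 7^2 = €8.
Since P = €77 ≥ min AVC = €8, price covers variable cost and the firm should produce.
Solving P = MC: -20 - 28y + 3y^2 = 0 ⇒ y = -2/3 or 10. On the upward-sloping branch, y* = 10.
Check: AVC at y = 10 is €17 ≤ P, so revenue covers variable cost.
Profit = P·y − TC = 77·10 − 447 = €323.

Produce at y = 10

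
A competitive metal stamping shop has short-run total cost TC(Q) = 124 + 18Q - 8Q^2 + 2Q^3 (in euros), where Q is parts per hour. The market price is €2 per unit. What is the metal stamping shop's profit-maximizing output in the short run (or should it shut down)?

Shut down

From TC, MC = TC'(Q) = 18 - 16Q + 6Q^2 and AVC = VC/Q = 18 - 8Q + 2Q^2.
AVC is minimized where dAVC/dQ = -8 + 4Q = 0, at Q = 2; min AVC = 18 - 8·2 + 2·2^2 = €10.
Since P = €2 < min AVC = €10, price fails to cover variable cost at any output.
Best response: produce nothing and absorb the €124 fixed cost.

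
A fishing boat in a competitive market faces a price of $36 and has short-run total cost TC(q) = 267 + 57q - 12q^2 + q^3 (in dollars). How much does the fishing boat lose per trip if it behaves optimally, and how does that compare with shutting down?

Profit = -$169 at q = 7

AVC = 57 - 12q + q^2; min AVC = $21 at q = 6. Since P = $36 ≥ min AVC, the firm produces.
MC = 57 - 24q + 3q^2. Setting P = MC and taking the root on the rising branch gives q* = 7.
TR = 36·7 = 252. TC = 267 + 154 = 421. Profit = 252 − 421 = -$169.
By producing, the firm covers all variable cost plus $98 of fixed cost; shutting down would lose the full $267.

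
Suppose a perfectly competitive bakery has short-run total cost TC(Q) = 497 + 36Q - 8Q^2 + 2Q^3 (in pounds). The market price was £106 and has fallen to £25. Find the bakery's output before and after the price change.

Output falls from 5 to 0 (the firm shuts down)

MC = 36 - 16Q + 6Q^2; the shutdown threshold is min AVC = £28 (at Q = 2).
With P = £106 above the shutdown price, P = MC gives Q = 5.
At P = £25 < min AVC = £28, price no longer covers variable cost at any output, so the firm shuts down: Q = 0.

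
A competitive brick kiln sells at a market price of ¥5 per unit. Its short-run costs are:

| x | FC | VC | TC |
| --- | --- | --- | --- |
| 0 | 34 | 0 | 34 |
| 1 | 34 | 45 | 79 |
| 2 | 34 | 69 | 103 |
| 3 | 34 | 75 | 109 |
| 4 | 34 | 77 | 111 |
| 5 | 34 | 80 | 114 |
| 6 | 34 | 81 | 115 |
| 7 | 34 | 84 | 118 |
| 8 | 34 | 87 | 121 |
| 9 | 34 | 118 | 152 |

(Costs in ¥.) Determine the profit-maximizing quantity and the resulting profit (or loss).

Profit at each row (π = 5x − TC): x=0: -34; x=1: -74; x=2: -93; x=3: -94; x=4: -91; x=5: -89; x=6: -85; x=7: -83; x=8: -81; x=9: -107.
Profit is highest at x = 0. Equivalently, the lowest AVC in the table is 87/8 ≈ ¥10.88 at x = 8, and P = ¥5 falls below it — price never covers variable cost, so the firm shuts down and loses only its fixed cost.

x = 0 (shut down); profit = -¥34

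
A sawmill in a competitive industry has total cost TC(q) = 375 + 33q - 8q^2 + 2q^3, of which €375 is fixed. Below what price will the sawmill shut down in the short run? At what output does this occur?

€25 per unit, at q = 2

The firm shuts down when price falls below the minimum of average variable cost. AVC = VC/q = 33 - 8q + 2q^2.
dAVC/dq = -8 + 4q = 0 gives q = 2. min AVC = 33 - 8·2 + 2·2^2 = 25.
For P < €25 the firm produces nothing.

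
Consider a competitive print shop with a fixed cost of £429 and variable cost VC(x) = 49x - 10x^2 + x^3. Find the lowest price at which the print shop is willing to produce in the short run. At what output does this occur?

Short-run supply begins at min AVC. From VC = 49x - 10x^2 + x^3, AVC = 49 - 10x + x^2.
At the minimum of AVC, MC = AVC. MC = 49 - 20x + 3x^2; setting MC = AVC gives 2x^2 - 10x = 0, so x = 5. min AVC = 24.
For P < £24 the firm produces nothing.

£24 per unit, at x = 5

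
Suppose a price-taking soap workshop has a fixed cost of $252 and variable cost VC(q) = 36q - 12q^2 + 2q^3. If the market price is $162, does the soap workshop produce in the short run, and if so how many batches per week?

Produce at q = 7

Strip out fixed cost: VC = 36q - 12q^2 + 2q^3. Then AVC = 36 - 12q + 2q^2 and MC = 36 - 24q + 6q^2.
AVC is minimized where dAVC/dq = -12 + 4q = 0, at q = 3; min AVC = 36 - 12·3 + 2·3^2 = $18.
Since P = $162 ≥ min AVC = $18, price covers variable cost and the firm should produce.
P = MC gives -126 - 24q + 6q^2 = 0, with roots -3 and 7. Take the larger (rising MC): q* = 7.
Check: AVC at q = 7 is $50 ≤ P, so revenue covers variable cost.
Profit = P·q − TC = 162·7 − 602 = $532.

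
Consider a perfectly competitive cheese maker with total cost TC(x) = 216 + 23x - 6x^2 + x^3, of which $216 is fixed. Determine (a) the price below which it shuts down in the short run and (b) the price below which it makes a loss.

AVC = 23 - 6x + x^2; minimized at x = 3, giving min AVC = $14. That is the shutdown price.
ATC = 216/x + 23 - 6x + x^2. Setting dATC/dx = −216/x^2 − 6 + 2x = 0 gives x = 6 (since 2·6^3 − 6·6^2 = 216).
min ATC = 216/6 + 23 − 6·6 + 6^2 = $59. That is the break-even price.
For $14 ≤ P < $59 the firm produces at a loss; below $14 it shuts down.

Shutdown price = $14; break-even price = $59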